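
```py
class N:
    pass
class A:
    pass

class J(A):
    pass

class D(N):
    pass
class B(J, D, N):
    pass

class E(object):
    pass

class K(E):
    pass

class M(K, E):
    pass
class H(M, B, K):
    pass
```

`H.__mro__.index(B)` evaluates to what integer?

2

L[H] = H + merge(L[M], L[B], L[K], [M B K])
  take M:  [M K E object] + [B J A D N object] + [K E object] + [M B K]
  take B:  [K E object] + [B J A D N object] + [K E object] + [B K]
  take K:  [K E object] + [J A D N object] + [K E object] + [K]
  take E:  [E object] + [J A D N object] + [E object]
  take J:  [object] + [J A D N object] + [object]
  take A:  [object] + [A D N object] + [object]
  take D:  [object] + [D N object] + [object]
  take N:  [object] + [N object] + [object]
  take object:  [object] + [object] + [object]
MRO: H M B K E J A D N object
B sits at index 2.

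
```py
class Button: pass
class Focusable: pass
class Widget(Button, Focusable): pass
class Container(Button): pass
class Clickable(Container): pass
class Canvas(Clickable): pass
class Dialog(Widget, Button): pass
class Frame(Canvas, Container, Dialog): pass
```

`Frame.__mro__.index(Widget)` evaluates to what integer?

5

L[Frame] = Frame + merge(L[Canvas], L[Container], L[Dialog], [Canvas Container Dialog])
  take Canvas:  [Canvas Clickable Container Button object] + [Container Button object] + [Dialog Widget Button Focusable object] + [Canvas Container Dialog]
  take Clickable:  [Clickable Container Button object] + [Container Button object] + [Dialog Widget Button Focusable object] + [Container Dialog]
  take Container:  [Container Button object] + [Container Button object] + [Dialog Widget Button Focusable object] + [Container Dialog]
  take Dialog:  [Button object] + [Button object] + [Dialog Widget Button Focusable object] + [Dialog]
  take Widget:  [Button object] + [Button object] + [Widget Button Focusable object]
  take Button:  [Button object] + [Button object] + [Button Focusable object]
  take Focusable:  [object] + [object] + [Focusable object]
  take object:  [object] + [object] + [object]
MRO: Frame Canvas Clickable Container Dialog Widget Button Focusable object
Widget sits at index 5.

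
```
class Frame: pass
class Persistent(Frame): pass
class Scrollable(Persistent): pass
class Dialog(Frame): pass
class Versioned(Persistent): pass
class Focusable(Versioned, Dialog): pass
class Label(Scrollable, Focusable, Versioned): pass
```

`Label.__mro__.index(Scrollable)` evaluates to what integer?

1

L[Label] = Label + merge(L[Scrollable], L[Focusable], L[Versioned], [Scrollable Focusable Versioned])
  take Scrollable:  [Scrollable Persistent Frame object] + [Focusable Versioned Persistent Dialog Frame object] + [Versioned Persistent Frame object] + [Scrollable Focusable Versioned]
  take Focusable:  [Persistent Frame object] + [Focusable Versioned Persistent Dialog Frame object] + [Versioned Persistent Frame object] + [Focusable Versioned]
  take Versioned:  [Persistent Frame object] + [Versioned Persistent Dialog Frame object] + [Versioned Persistent Frame object] + [Versioned]
  take Persistent:  [Persistent Frame object] + [Persistent Dialog Frame object] + [Persistent Frame object]
  take Dialog:  [Frame object] + [Dialog Frame object] + [Frame object]
  take Frame:  [Frame object] + [Frame object] + [Frame object]
  take object:  [object] + [object] + [object]
MRO: Label Scrollable Focusable Versioned Persistent Dialog Frame object
Scrollable sits at index 1.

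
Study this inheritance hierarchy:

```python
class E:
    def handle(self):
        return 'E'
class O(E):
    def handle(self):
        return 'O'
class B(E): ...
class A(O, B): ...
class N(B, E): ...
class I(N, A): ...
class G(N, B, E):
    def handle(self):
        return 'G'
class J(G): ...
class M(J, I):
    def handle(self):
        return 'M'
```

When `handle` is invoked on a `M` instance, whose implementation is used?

L[M] = M + merge(L[J], L[I], [J I])
  take J:  [J G N B E object] + [I N A O B E object] + [J I]
  take G:  [G N B E object] + [I N A O B E object] + [I]
  take I:  [N B E object] + [I N A O B E object] + [I]
  take N:  [N B E object] + [N A O B E object]
  take A:  [B E object] + [A O B E object]
  take O:  [B E object] + [O B E object]
  take B:  [B E object] + [B E object]
  take E:  [E object] + [E object]
  take object:  [object] + [object]
MRO: M J G I N A O B E object
handle is defined in: E, G, M, O. First along the MRO is M.

M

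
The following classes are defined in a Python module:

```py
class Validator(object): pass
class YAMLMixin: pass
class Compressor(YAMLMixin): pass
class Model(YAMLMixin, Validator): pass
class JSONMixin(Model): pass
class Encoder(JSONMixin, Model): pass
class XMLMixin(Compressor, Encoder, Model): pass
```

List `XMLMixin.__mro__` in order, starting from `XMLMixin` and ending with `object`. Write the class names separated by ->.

L[XMLMixin] = XMLMixin + merge(L[Compressor], L[Encoder], L[Model], [Compressor Encoder Model])
  take Compressor:  [Compressor YAMLMixin object] + [Encoder JSONMixin Model YAMLMixin Validator object] + [Model YAMLMixin Validator object] + [Compressor Encoder Model]
  take Encoder:  [YAMLMixin object] + [Encoder JSONMixin Model YAMLMixin Validator object] + [Model YAMLMixin Validator object] + [Encoder Model]
  take JSONMixin:  [YAMLMixin object] + [JSONMixin Model YAMLMixin Validator object] + [Model YAMLMixin Validator object] + [Model]
  take Model:  [YAMLMixin object] + [Model YAMLMixin Validator object] + [Model YAMLMixin Validator object] + [Model]
  take YAMLMixin:  [YAMLMixin object] + [YAMLMixin Validator object] + [YAMLMixin Validator object]
  take Validator:  [object] + [Validator object] + [Validator object]
  take object:  [object] + [object] + [object]

XMLMixin -> Compressor -> Encoder -> JSONMixin -> Model -> YAMLMixin -> Validator -> object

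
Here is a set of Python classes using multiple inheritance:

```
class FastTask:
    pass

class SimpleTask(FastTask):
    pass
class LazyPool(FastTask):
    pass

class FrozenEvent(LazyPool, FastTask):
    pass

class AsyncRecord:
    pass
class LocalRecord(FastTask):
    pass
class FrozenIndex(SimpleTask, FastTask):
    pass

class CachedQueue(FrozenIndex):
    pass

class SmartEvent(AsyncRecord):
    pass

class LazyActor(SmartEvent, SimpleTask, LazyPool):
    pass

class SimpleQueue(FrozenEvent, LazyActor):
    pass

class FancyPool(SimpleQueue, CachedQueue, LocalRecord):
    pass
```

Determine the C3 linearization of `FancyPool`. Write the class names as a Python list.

[FancyPool, SimpleQueue, FrozenEvent, LazyActor, SmartEvent, AsyncRecord, CachedQueue, FrozenIndex, SimpleTask, LazyPool, LocalRecord, FastTask, object]

L[FancyPool] = FancyPool + merge(L[SimpleQueue], L[CachedQueue], L[LocalRecord], [SimpleQueue CachedQueue LocalRecord])
  take SimpleQueue:  [SimpleQueue FrozenEvent LazyActor SmartEvent AsyncRecord SimpleTask LazyPool FastTask object] + [CachedQueue FrozenIndex SimpleTask FastTask object] + [LocalRecord FastTask object] + [SimpleQueue CachedQueue LocalRecord]
  take FrozenEvent:  [FrozenEvent LazyActor SmartEvent AsyncRecord SimpleTask LazyPool FastTask object] + [CachedQueue FrozenIndex SimpleTask FastTask object] + [LocalRecord FastTask object] + [CachedQueue LocalRecord]
  take LazyActor:  [LazyActor SmartEvent AsyncRecord SimpleTask LazyPool FastTask object] + [CachedQueue FrozenIndex SimpleTask FastTask object] + [LocalRecord FastTask object] + [CachedQueue LocalRecord]
  take SmartEvent:  [SmartEvent AsyncRecord SimpleTask LazyPool FastTask object] + [CachedQueue FrozenIndex SimpleTask FastTask object] + [LocalRecord FastTask object] + [CachedQueue LocalRecord]
  take AsyncRecord:  [AsyncRecord SimpleTask LazyPool FastTask object] + [CachedQueue FrozenIndex SimpleTask FastTask object] + [LocalRecord FastTask object] + [CachedQueue LocalRecord]
  take CachedQueue:  [SimpleTask LazyPool FastTask object] + [CachedQueue FrozenIndex SimpleTask FastTask object] + [LocalRecord FastTask object] + [CachedQueue LocalRecord]
  take FrozenIndex:  [SimpleTask LazyPool FastTask object] + [FrozenIndex SimpleTask FastTask object] + [LocalRecord FastTask object] + [LocalRecord]
  take SimpleTask:  [SimpleTask LazyPool FastTask object] + [SimpleTask FastTask object] + [LocalRecord FastTask object] + [LocalRecord]
  take LazyPool:  [LazyPool FastTask object] + [FastTask object] + [LocalRecord FastTask object] + [LocalRecord]
  take LocalRecord:  [FastTask object] + [FastTask object] + [LocalRecord FastTask object] + [LocalRecord]
  take FastTask:  [FastTask object] + [FastTask object] + [FastTask object]
  take object:  [object] + [object] + [object]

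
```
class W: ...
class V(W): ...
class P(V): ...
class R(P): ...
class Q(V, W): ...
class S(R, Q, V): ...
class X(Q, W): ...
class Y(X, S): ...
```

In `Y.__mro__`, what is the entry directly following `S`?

L[Y] = Y + merge(L[X], L[S], [X S])
  take X:  [X Q V W object] + [S R P Q V W object] + [X S]
  take S:  [Q V W object] + [S R P Q V W object] + [S]
  take R:  [Q V W object] + [R P Q V W object]
  take P:  [Q V W object] + [P Q V W object]
  take Q:  [Q V W object] + [Q V W object]
  take V:  [V W object] + [V W object]
  take W:  [W object] + [W object]
  take object:  [object] + [object]
MRO: Y X S R P Q V W object
S is at position 2; next is R.

R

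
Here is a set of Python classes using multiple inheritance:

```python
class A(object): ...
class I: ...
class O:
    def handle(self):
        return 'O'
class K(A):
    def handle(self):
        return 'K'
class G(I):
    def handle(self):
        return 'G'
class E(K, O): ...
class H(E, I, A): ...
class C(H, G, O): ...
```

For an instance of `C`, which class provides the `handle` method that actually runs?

L[C] = C + merge(L[H], L[G], L[O], [H G O])
  take H:  [H E K I A O object] + [G I object] + [O object] + [H G O]
  take E:  [E K I A O object] + [G I object] + [O object] + [G O]
  take K:  [K I A O object] + [G I object] + [O object] + [G O]
  take G:  [I A O object] + [G I object] + [O object] + [G O]
  take I:  [I A O object] + [I object] + [O object] + [O]
  take A:  [A O object] + [object] + [O object] + [O]
  take O:  [O object] + [object] + [O object] + [O]
  take object:  [object] + [object] + [object]
MRO: C H E K G I A O object
handle is defined in: G, K, O. First along the MRO is K.

K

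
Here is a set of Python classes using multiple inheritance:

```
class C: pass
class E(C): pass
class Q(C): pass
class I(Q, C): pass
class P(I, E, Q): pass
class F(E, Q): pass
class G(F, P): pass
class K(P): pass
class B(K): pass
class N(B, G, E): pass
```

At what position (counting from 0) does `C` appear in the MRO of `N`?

9

L[N] = N + merge(L[B], L[G], L[E], [B G E])
  take B:  [B K P I E Q C object] + [G F P I E Q C object] + [E C object] + [B G E]
  take K:  [K P I E Q C object] + [G F P I E Q C object] + [E C object] + [G E]
  take G:  [P I E Q C object] + [G F P I E Q C object] + [E C object] + [G E]
  take F:  [P I E Q C object] + [F P I E Q C object] + [E C object] + [E]
  take P:  [P I E Q C object] + [P I E Q C object] + [E C object] + [E]
  take I:  [I E Q C object] + [I E Q C object] + [E C object] + [E]
  take E:  [E Q C object] + [E Q C object] + [E C object] + [E]
  take Q:  [Q C object] + [Q C object] + [C object]
  take C:  [C object] + [C object] + [C object]
  take object:  [object] + [object] + [object]
MRO: N B K G F P I E Q C object
C sits at index 9.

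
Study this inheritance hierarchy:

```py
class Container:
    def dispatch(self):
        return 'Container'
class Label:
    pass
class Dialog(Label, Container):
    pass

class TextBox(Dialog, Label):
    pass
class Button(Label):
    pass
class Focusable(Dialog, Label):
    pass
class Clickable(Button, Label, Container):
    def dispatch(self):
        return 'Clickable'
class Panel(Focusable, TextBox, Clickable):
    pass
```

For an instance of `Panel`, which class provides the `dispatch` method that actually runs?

Clickable

L[Panel] = Panel + merge(L[Focusable], L[TextBox], L[Clickable], [Focusable TextBox Clickable])
  take Focusable:  [Focusable Dialog Label Container object] + [TextBox Dialog Label Container object] + [Clickable Button Label Container object] + [Focusable TextBox Clickable]
  take TextBox:  [Dialog Label Container object] + [TextBox Dialog Label Container object] + [Clickable Button Label Container object] + [TextBox Clickable]
  take Dialog:  [Dialog Label Container object] + [Dialog Label Container object] + [Clickable Button Label Container object] + [Clickable]
  take Clickable:  [Label Container object] + [Label Container object] + [Clickable Button Label Container object] + [Clickable]
  take Button:  [Label Container object] + [Label Container object] + [Button Label Container object]
  take Label:  [Label Container object] + [Label Container object] + [Label Container object]
  take Container:  [Container object] + [Container object] + [Container object]
  take object:  [object] + [object] + [object]
MRO: Panel Focusable TextBox Dialog Clickable Button Label Container object
dispatch is defined in: Clickable, Container. First along the MRO is Clickable.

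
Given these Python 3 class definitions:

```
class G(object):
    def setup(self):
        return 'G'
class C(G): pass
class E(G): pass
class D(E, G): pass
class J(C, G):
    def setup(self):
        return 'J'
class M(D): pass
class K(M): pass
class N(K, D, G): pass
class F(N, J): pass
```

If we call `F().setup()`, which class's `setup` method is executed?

L[F] = F + merge(L[N], L[J], [N J])
  take N:  [N K M D E G object] + [J C G object] + [N J]
  take K:  [K M D E G object] + [J C G object] + [J]
  take M:  [M D E G object] + [J C G object] + [J]
  take D:  [D E G object] + [J C G object] + [J]
  take E:  [E G object] + [J C G object] + [J]
  take J:  [G object] + [J C G object] + [J]
  take C:  [G object] + [C G object]
  take G:  [G object] + [G object]
  take object:  [object] + [object]
MRO: F N K M D E J C G object
setup is defined in: G, J. First along the MRO is J.

J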